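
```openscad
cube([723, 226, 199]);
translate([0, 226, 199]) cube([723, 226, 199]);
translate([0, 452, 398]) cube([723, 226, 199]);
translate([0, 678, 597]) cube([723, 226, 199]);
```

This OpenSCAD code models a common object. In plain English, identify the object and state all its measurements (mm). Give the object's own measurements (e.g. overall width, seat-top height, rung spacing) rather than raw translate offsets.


A straight staircase of 4 solid steps. Each step is 723 mm wide (x), 226 mm deep (y, the going) and 199 mm tall (the rise). The first step rests on the floor; each subsequent step sits one going further in +y and one rise higher in +z, directly behind and above the previous step with no overlap.


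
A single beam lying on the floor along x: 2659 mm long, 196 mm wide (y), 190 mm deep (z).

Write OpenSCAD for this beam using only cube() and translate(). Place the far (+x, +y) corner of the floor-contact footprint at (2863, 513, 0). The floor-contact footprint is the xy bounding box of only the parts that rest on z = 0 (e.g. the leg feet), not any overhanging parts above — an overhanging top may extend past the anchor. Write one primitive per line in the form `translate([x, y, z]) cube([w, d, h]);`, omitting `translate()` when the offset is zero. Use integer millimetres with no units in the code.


translate([204, 317, 0]) cube([2659, 196, 190]);


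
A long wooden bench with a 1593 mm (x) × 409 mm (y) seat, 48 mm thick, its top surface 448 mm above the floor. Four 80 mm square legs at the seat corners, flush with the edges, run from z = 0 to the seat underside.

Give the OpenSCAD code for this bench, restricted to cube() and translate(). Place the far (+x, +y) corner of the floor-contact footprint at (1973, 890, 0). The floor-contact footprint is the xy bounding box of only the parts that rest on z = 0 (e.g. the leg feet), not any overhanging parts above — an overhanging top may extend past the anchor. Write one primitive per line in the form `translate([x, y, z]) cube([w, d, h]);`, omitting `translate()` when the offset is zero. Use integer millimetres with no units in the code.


translate([380, 481, 400]) cube([1593, 409, 48]);
translate([380, 481, 0]) cube([80, 80, 400]);
translate([380, 810, 0]) cube([80, 80, 400]);
translate([1893, 481, 0]) cube([80, 80, 400]);
translate([1893, 810, 0]) cube([80, 80, 400]);


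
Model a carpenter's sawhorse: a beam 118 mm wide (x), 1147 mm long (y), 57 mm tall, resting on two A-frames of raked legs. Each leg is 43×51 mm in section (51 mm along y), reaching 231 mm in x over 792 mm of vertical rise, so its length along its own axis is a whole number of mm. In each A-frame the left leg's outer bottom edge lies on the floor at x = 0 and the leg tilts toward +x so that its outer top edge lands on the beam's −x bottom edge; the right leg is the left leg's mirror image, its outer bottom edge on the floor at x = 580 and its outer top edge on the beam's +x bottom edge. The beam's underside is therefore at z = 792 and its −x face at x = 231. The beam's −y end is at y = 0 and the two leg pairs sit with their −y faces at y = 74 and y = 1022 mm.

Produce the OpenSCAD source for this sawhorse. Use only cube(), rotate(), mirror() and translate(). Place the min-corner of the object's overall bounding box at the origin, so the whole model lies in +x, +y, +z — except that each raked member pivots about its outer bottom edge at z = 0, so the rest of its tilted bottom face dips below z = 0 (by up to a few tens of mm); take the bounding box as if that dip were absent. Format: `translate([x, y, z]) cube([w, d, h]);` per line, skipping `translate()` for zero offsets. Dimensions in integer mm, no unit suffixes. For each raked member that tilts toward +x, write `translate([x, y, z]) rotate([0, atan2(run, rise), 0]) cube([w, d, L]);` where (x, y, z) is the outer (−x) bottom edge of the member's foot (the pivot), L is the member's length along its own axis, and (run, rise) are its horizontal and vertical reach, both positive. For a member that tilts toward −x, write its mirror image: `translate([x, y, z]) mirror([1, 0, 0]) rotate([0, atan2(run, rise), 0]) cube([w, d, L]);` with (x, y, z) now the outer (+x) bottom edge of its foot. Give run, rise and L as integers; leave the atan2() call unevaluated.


// leg length = √(231² + 792²) = 825
// right-leg outer foot x = 2·231 + 118 = 580
// beam min-corner = (231, 0, 792)
translate([231, 0, 792]) cube([118, 1147, 57]);
translate([0, 74, 0]) rotate([0, atan2(231, 792), 0]) cube([43, 51, 825]);
translate([580, 74, 0]) mirror([1, 0, 0]) rotate([0, atan2(231, 792), 0]) cube([43, 51, 825]);
translate([0, 1022, 0]) rotate([0, atan2(231, 792), 0]) cube([43, 51, 825]);
translate([580, 1022, 0]) mirror([1, 0, 0]) rotate([0, atan2(231, 792), 0]) cube([43, 51, 825]);


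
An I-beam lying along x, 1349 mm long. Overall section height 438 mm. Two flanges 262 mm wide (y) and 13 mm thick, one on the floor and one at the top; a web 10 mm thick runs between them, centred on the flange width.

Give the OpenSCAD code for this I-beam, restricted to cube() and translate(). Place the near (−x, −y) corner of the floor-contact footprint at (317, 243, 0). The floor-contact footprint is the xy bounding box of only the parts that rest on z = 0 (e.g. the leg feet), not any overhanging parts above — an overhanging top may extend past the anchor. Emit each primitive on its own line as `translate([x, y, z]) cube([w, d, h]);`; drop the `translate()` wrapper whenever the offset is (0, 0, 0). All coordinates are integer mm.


translate([317, 243, 0]) cube([1349, 262, 13]);
translate([317, 369, 13]) cube([1349, 10, 412]);
translate([317, 243, 425]) cube([1349, 262, 13]);


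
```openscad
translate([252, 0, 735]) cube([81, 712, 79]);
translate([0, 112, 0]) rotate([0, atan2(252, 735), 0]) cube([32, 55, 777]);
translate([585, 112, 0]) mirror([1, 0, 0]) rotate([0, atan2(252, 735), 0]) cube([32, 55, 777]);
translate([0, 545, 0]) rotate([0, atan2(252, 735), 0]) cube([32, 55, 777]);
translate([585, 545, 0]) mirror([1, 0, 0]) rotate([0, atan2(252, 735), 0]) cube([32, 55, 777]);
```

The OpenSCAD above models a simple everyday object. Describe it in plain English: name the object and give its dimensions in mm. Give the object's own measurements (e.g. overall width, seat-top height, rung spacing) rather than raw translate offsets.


A sawhorse. A 81×712×79 mm beam (x, y, z) sits on two A-frame leg pairs. Each pair is two raked legs of 32×55 mm section (55 mm along y) splaying symmetrically in x. Each leg rises 735 mm vertically over 252 mm of horizontal reach and is 777 mm long along its own axis. Every leg's outer bottom edge rests on the floor and its outer top edge meets a bottom edge of the beam — the left legs (tilting toward +x) meet the beam's −x bottom edge, the right legs (their mirror images, tilting toward −x) meet its +x bottom edge — so the leg tops tuck under the beam, the beam's underside is 735 mm above the floor, and the feet are 585 mm apart outside-to-outside with the beam centred between them. The two leg pairs are set in 112 mm from either end of the beam.


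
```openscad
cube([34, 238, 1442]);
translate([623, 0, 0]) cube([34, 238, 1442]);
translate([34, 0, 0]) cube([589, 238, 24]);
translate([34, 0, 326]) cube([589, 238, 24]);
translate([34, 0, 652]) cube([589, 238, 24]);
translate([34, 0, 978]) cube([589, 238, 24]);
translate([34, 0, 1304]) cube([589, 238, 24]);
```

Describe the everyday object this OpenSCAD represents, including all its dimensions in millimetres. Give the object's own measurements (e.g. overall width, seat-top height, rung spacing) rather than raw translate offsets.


An open bookshelf. Two side panels, each 34 mm thick, 238 mm deep and 1442 mm tall, stand 657 mm apart (outside-to-outside). Between them sit 5 shelves, each 24 mm thick and 238 mm deep, spanning the full gap between the sides. The bottom shelf rests on the floor (its underside at z = 0) and the clear gap between one shelf's top and the next shelf's underside is 302 mm.


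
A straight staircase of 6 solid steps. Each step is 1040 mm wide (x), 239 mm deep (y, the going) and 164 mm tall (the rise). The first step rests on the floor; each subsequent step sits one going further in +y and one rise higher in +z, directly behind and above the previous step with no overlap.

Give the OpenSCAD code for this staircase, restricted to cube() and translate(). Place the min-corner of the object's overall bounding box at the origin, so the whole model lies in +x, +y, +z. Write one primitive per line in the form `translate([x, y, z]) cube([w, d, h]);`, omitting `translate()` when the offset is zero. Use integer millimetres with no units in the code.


cube([1040, 239, 164]);
translate([0, 239, 164]) cube([1040, 239, 164]);
translate([0, 478, 328]) cube([1040, 239, 164]);
translate([0, 717, 492]) cube([1040, 239, 164]);
translate([0, 956, 656]) cube([1040, 239, 164]);
translate([0, 1195, 820]) cube([1040, 239, 164]);


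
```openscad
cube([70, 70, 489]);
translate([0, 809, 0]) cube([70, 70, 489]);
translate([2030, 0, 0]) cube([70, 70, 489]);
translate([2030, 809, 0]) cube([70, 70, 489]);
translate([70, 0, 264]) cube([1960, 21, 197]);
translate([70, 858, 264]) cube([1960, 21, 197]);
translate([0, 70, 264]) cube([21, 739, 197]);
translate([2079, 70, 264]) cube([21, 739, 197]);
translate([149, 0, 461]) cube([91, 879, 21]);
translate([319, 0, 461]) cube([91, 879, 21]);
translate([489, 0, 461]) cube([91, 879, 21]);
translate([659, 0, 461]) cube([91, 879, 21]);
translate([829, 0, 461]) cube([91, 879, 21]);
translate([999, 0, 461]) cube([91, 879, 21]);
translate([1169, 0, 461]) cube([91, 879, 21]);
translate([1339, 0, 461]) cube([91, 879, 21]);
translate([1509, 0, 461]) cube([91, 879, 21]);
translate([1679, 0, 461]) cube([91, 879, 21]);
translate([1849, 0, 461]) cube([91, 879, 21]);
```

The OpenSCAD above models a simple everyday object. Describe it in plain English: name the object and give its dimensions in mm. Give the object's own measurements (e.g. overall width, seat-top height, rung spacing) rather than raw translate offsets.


A bed frame 2100 mm long (x) by 879 mm wide (y). Four 70×70 mm corner posts, 489 mm tall, at the corners of the footprint. Four rails of 21 mm thickness and 197 mm height run between adjacent posts with their undersides at z = 264 mm, their outer faces flush with the outside of the frame (the two x-running rails run between the posts' inner faces; the two y-running rails run between the posts' inner faces). 11 slats, each 91 mm wide (x) and 21 mm thick, lie across the top of the two x-running rails, running the full 879 mm width of the frame in y; along x they sit between the end posts with a 79 mm gap after the −x posts and between neighbouring slats, leaving 90 mm before the +x posts.


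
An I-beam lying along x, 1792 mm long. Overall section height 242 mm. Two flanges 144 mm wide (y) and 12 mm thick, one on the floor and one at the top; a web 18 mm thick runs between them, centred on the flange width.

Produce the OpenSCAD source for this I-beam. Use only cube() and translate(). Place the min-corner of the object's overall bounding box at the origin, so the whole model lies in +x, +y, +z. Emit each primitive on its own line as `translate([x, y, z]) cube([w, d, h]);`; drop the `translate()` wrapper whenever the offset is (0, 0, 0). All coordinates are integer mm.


cube([1792, 144, 12]);
translate([0, 63, 12]) cube([1792, 18, 218]);
translate([0, 0, 230]) cube([1792, 144, 12]);


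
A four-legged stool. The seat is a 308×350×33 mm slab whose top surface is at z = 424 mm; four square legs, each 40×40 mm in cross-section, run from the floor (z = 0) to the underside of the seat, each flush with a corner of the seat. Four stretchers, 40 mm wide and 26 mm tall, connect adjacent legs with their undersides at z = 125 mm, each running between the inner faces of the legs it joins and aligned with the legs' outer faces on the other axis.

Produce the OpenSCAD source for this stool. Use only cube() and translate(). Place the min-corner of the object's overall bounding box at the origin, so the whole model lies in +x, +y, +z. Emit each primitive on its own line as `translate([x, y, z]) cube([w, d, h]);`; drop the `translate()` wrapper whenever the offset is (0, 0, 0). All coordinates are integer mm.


// leg_h = 424 - 33 = 391
// stretcher span = 308 - 2*40 = 228
translate([0, 0, 391]) cube([308, 350, 33]);
cube([40, 40, 391]);
translate([268, 0, 0]) cube([40, 40, 391]);
translate([0, 310, 0]) cube([40, 40, 391]);
translate([268, 310, 0]) cube([40, 40, 391]);
translate([40, 0, 125]) cube([228, 40, 26]);
translate([40, 310, 125]) cube([228, 40, 26]);
translate([0, 40, 125]) cube([40, 270, 26]);
translate([268, 40, 125]) cube([40, 270, 26]);


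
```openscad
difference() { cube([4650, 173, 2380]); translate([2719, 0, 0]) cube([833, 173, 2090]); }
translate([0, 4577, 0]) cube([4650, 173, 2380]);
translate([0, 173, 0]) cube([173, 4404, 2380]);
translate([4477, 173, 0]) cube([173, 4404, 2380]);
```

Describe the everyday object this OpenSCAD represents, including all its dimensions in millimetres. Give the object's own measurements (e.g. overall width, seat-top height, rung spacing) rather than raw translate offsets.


A single room: four walls, each 2380 mm tall and 173 mm thick, enclosing an outside footprint 4650×4750 mm (x × y), no floor or roof. The front and back walls (−y and +y sides) run the full x-width; the side walls fit between their inner faces. A door opening 833 mm wide and 2090 mm tall is cut through the front wall from the floor up, its −x edge 2719 mm from the wall's −x end.


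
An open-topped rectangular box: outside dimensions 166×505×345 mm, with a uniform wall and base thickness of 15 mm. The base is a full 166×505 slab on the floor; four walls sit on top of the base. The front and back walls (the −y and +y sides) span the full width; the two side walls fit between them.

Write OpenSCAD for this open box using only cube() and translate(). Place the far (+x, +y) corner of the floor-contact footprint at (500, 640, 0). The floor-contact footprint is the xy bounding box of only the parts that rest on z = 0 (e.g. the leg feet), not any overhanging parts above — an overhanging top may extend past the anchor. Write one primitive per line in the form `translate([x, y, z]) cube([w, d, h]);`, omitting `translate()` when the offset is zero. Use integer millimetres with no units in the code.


translate([334, 135, 0]) cube([166, 505, 15]);
translate([334, 135, 15]) cube([166, 15, 330]);
translate([334, 625, 15]) cube([166, 15, 330]);
translate([334, 150, 15]) cube([15, 475, 330]);
translate([485, 150, 15]) cube([15, 475, 330]);


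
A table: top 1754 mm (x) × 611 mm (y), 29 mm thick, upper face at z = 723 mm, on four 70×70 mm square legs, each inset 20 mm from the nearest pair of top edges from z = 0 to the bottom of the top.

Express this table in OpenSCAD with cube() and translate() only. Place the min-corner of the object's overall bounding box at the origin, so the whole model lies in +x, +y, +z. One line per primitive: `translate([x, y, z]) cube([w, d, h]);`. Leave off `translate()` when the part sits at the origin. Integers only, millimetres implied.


translate([0, 0, 694]) cube([1754, 611, 29]);
translate([20, 20, 0]) cube([70, 70, 694]);
translate([1664, 20, 0]) cube([70, 70, 694]);
translate([20, 521, 0]) cube([70, 70, 694]);
translate([1664, 521, 0]) cube([70, 70, 694]);


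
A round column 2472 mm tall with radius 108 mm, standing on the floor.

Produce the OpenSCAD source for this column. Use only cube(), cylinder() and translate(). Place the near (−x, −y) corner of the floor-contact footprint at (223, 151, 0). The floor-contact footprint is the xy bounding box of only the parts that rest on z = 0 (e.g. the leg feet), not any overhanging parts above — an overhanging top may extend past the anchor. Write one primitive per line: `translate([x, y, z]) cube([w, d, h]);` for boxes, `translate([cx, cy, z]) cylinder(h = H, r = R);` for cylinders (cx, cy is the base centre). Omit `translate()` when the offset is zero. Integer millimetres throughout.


translate([331, 259, 0]) cylinder(h = 2472, r = 108);


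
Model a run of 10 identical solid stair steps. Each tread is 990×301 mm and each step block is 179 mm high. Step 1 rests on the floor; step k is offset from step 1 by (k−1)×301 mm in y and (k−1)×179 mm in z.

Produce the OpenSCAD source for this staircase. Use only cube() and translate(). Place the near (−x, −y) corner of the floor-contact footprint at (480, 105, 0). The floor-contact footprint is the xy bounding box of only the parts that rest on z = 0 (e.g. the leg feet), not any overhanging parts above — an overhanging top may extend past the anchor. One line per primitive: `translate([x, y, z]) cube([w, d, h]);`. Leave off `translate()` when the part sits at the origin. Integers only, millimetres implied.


translate([480, 105, 0]) cube([990, 301, 179]);
translate([480, 406, 179]) cube([990, 301, 179]);
translate([480, 707, 358]) cube([990, 301, 179]);
translate([480, 1008, 537]) cube([990, 301, 179]);
translate([480, 1309, 716]) cube([990, 301, 179]);
translate([480, 1610, 895]) cube([990, 301, 179]);
translate([480, 1911, 1074]) cube([990, 301, 179]);
translate([480, 2212, 1253]) cube([990, 301, 179]);
translate([480, 2513, 1432]) cube([990, 301, 179]);
translate([480, 2814, 1611]) cube([990, 301, 179]);


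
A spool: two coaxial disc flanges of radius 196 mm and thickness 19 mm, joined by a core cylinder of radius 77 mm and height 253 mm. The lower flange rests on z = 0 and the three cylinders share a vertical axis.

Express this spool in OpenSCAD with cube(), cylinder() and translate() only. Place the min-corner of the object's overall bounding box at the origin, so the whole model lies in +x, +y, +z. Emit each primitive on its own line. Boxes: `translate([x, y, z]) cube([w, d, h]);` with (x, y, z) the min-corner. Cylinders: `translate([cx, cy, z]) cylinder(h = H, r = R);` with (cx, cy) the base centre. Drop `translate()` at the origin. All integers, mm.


translate([196, 196, 0]) cylinder(h = 19, r = 196);
translate([196, 196, 19]) cylinder(h = 253, r = 77);
translate([196, 196, 272]) cylinder(h = 19, r = 196);


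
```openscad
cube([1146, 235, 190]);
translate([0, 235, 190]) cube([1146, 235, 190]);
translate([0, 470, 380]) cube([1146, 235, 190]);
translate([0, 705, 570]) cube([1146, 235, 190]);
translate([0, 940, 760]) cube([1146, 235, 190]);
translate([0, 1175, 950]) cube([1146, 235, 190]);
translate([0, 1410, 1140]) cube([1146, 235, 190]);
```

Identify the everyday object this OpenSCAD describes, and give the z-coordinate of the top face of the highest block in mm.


A staircase. The total rise is 1330 mm.

7 identical blocks, each offset up and back from the previous — a staircase. Each step is 190 mm tall and there are 7 of them, so the total rise is 7 × 190 = 1330 mm.


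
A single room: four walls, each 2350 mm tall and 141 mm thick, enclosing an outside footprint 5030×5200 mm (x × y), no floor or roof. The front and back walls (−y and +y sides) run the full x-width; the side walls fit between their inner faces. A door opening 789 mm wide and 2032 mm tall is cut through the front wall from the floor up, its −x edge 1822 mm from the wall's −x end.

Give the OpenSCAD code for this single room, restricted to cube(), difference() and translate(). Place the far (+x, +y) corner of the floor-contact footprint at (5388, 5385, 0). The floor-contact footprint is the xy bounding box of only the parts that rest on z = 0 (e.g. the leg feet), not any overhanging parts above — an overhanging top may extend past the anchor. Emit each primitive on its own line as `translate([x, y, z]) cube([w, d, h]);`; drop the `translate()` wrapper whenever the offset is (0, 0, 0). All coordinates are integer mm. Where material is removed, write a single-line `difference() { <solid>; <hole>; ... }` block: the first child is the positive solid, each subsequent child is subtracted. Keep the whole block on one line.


difference() { translate([358, 185, 0]) cube([5030, 141, 2350]); translate([2180, 185, 0]) cube([789, 141, 2032]); }
translate([358, 5244, 0]) cube([5030, 141, 2350]);
translate([358, 326, 0]) cube([141, 4918, 2350]);
translate([5247, 326, 0]) cube([141, 4918, 2350]);


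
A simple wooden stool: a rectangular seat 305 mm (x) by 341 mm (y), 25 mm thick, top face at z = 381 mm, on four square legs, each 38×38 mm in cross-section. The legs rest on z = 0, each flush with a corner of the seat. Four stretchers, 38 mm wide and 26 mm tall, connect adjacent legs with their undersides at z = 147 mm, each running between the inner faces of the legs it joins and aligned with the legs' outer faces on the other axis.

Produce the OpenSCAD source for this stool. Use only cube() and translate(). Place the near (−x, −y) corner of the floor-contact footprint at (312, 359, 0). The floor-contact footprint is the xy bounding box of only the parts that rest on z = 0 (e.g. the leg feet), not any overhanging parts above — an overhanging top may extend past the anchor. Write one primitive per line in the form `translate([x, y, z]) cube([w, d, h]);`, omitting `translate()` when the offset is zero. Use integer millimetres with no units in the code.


// leg_h = 381 - 25 = 356
// stretcher span = 305 - 2*38 = 229
translate([312, 359, 356]) cube([305, 341, 25]);
translate([312, 359, 0]) cube([38, 38, 356]);
translate([579, 359, 0]) cube([38, 38, 356]);
translate([312, 662, 0]) cube([38, 38, 356]);
translate([579, 662, 0]) cube([38, 38, 356]);
translate([350, 359, 147]) cube([229, 38, 26]);
translate([350, 662, 147]) cube([229, 38, 26]);
translate([312, 397, 147]) cube([38, 265, 26]);
translate([579, 397, 147]) cube([38, 265, 26]);


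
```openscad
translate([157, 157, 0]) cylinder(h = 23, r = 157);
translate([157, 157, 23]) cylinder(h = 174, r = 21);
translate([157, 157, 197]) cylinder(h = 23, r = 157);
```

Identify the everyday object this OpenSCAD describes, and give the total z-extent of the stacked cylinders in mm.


A spool. The overall height is 220 mm.

Three coaxial cylinders, large–small–large — a spool. Two 23 mm flanges and a 174 mm core give 23 + 174 + 23 = 220 mm.


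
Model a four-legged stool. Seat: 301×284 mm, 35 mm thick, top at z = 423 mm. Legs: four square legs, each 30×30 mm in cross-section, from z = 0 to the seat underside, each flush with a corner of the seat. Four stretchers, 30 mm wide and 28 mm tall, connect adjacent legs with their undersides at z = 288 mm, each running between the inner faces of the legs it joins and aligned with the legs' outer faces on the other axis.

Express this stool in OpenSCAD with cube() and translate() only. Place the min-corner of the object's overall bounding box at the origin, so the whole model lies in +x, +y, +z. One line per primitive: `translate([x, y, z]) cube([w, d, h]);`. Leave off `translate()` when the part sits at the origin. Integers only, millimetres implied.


translate([0, 0, 388]) cube([301, 284, 35]);
cube([30, 30, 388]);
translate([271, 0, 0]) cube([30, 30, 388]);
translate([0, 254, 0]) cube([30, 30, 388]);
translate([271, 254, 0]) cube([30, 30, 388]);
translate([30, 0, 288]) cube([241, 30, 28]);
translate([30, 254, 288]) cube([241, 30, 28]);
translate([0, 30, 288]) cube([30, 224, 28]);
translate([271, 30, 288]) cube([30, 224, 28]);


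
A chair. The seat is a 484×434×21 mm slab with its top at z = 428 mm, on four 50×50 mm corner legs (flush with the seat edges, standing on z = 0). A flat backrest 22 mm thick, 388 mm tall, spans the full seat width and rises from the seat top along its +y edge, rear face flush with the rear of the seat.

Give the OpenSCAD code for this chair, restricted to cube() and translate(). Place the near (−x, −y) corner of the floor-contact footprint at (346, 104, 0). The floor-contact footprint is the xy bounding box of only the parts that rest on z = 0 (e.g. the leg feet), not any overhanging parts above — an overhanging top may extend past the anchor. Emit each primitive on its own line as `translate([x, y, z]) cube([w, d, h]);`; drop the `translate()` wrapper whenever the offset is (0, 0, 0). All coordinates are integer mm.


translate([346, 104, 407]) cube([484, 434, 21]);
translate([346, 104, 0]) cube([50, 50, 407]);
translate([780, 104, 0]) cube([50, 50, 407]);
translate([346, 488, 0]) cube([50, 50, 407]);
translate([780, 488, 0]) cube([50, 50, 407]);
translate([346, 516, 428]) cube([484, 22, 388]);


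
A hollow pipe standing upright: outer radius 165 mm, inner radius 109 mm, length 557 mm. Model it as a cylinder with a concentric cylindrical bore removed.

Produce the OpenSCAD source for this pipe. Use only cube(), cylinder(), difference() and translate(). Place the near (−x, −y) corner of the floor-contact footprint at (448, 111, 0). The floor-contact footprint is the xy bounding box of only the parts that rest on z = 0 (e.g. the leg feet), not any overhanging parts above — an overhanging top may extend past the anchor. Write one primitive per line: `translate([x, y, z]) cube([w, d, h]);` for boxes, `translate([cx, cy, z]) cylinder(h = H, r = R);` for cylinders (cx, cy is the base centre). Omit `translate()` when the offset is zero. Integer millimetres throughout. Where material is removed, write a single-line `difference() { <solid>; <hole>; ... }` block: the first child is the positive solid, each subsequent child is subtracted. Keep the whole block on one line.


difference() { translate([613, 276, 0]) cylinder(h = 557, r = 165); translate([613, 276, 0]) cylinder(h = 557, r = 109); }


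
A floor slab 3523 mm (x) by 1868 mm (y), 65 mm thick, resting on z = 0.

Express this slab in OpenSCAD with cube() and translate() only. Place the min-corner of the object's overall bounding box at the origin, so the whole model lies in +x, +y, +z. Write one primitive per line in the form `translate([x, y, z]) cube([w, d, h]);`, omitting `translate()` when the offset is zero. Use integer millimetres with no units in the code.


cube([3523, 1868, 65]);


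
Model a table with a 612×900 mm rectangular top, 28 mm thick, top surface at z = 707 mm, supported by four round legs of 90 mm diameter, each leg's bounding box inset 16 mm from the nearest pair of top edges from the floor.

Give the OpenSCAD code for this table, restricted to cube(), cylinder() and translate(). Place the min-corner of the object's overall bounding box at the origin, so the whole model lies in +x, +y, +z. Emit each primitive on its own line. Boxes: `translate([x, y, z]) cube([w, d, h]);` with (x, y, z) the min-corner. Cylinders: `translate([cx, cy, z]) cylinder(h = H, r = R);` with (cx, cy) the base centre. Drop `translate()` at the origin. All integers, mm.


translate([0, 0, 679]) cube([612, 900, 28]);
translate([61, 61, 0]) cylinder(h = 679, r = 45);
translate([551, 61, 0]) cylinder(h = 679, r = 45);
translate([61, 839, 0]) cylinder(h = 679, r = 45);
translate([551, 839, 0]) cylinder(h = 679, r = 45);


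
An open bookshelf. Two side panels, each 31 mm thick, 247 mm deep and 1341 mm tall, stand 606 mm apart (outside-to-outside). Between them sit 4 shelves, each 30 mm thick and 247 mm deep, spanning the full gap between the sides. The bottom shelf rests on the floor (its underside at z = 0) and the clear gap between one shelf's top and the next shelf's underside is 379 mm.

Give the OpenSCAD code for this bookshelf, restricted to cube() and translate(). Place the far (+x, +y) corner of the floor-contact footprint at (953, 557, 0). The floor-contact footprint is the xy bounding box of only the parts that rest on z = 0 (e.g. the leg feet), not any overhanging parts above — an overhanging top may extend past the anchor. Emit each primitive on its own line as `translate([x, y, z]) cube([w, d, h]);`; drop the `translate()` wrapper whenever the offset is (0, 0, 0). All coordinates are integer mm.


translate([347, 310, 0]) cube([31, 247, 1341]);
translate([922, 310, 0]) cube([31, 247, 1341]);
translate([378, 310, 0]) cube([544, 247, 30]);
translate([378, 310, 409]) cube([544, 247, 30]);
translate([378, 310, 818]) cube([544, 247, 30]);
translate([378, 310, 1227]) cube([544, 247, 30]);


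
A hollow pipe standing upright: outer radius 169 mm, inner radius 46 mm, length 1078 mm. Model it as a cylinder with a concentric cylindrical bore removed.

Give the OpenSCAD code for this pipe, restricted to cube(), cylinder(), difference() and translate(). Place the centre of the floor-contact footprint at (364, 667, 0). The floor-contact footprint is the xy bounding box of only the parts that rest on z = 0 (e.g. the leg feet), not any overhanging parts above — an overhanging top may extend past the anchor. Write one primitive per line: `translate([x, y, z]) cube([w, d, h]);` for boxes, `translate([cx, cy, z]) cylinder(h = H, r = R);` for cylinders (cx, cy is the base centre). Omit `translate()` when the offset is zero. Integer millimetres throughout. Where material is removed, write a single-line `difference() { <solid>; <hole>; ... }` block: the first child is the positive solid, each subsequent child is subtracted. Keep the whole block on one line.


difference() { translate([364, 667, 0]) cylinder(h = 1078, r = 169); translate([364, 667, 0]) cylinder(h = 1078, r = 46); }


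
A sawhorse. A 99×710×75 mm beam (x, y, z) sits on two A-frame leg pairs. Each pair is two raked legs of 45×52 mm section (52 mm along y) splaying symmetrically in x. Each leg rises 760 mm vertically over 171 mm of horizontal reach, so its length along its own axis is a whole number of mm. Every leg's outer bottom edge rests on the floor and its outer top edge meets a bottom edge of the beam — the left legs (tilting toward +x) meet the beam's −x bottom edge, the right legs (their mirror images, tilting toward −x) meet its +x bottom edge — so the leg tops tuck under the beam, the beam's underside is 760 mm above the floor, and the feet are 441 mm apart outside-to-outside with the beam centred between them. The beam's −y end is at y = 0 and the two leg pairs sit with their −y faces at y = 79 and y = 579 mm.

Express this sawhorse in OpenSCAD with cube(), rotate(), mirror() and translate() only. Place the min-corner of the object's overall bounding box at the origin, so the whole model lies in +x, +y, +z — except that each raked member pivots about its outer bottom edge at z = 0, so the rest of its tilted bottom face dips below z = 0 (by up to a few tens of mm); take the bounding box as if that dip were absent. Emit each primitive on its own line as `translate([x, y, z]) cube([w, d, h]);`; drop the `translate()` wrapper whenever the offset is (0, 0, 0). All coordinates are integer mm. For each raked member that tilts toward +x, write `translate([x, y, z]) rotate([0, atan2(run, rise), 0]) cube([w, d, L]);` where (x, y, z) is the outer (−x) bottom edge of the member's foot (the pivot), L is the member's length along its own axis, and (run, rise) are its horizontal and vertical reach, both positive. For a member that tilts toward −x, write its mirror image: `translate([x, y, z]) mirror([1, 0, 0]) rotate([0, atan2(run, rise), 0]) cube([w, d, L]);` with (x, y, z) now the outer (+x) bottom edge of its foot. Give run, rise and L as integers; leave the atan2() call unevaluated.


// leg length = √(171² + 760²) = 779
// right-leg outer foot x = 2·171 + 99 = 441
// beam min-corner = (171, 0, 760)
translate([171, 0, 760]) cube([99, 710, 75]);
translate([0, 79, 0]) rotate([0, atan2(171, 760), 0]) cube([45, 52, 779]);
translate([441, 79, 0]) mirror([1, 0, 0]) rotate([0, atan2(171, 760), 0]) cube([45, 52, 779]);
translate([0, 579, 0]) rotate([0, atan2(171, 760), 0]) cube([45, 52, 779]);
translate([441, 579, 0]) mirror([1, 0, 0]) rotate([0, atan2(171, 760), 0]) cube([45, 52, 779]);


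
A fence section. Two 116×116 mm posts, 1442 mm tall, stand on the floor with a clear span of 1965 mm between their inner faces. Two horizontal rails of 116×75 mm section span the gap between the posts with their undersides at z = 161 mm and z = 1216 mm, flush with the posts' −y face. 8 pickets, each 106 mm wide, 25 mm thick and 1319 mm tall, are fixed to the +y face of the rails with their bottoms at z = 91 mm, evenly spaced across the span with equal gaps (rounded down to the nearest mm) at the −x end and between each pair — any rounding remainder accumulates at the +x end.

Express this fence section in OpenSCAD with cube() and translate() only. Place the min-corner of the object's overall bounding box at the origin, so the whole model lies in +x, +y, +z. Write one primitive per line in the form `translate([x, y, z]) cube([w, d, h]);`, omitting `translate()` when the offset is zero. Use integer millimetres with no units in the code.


cube([116, 116, 1442]);
translate([2081, 0, 0]) cube([116, 116, 1442]);
translate([116, 0, 161]) cube([1965, 116, 75]);
translate([116, 0, 1216]) cube([1965, 116, 75]);
translate([240, 116, 91]) cube([106, 25, 1319]);
translate([470, 116, 91]) cube([106, 25, 1319]);
translate([700, 116, 91]) cube([106, 25, 1319]);
translate([930, 116, 91]) cube([106, 25, 1319]);
translate([1160, 116, 91]) cube([106, 25, 1319]);
translate([1390, 116, 91]) cube([106, 25, 1319]);
translate([1620, 116, 91]) cube([106, 25, 1319]);
translate([1850, 116, 91]) cube([106, 25, 1319]);


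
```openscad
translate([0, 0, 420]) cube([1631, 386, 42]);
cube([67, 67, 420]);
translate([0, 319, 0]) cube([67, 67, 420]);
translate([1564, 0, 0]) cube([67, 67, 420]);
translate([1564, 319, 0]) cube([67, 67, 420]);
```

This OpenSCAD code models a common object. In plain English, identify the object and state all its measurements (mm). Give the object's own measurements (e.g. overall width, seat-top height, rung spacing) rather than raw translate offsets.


A bench: a 1631×386 mm seat slab, 42 mm thick, top at z = 462 mm, on four 67×67 mm square legs flush with the seat corners and standing on z = 0.


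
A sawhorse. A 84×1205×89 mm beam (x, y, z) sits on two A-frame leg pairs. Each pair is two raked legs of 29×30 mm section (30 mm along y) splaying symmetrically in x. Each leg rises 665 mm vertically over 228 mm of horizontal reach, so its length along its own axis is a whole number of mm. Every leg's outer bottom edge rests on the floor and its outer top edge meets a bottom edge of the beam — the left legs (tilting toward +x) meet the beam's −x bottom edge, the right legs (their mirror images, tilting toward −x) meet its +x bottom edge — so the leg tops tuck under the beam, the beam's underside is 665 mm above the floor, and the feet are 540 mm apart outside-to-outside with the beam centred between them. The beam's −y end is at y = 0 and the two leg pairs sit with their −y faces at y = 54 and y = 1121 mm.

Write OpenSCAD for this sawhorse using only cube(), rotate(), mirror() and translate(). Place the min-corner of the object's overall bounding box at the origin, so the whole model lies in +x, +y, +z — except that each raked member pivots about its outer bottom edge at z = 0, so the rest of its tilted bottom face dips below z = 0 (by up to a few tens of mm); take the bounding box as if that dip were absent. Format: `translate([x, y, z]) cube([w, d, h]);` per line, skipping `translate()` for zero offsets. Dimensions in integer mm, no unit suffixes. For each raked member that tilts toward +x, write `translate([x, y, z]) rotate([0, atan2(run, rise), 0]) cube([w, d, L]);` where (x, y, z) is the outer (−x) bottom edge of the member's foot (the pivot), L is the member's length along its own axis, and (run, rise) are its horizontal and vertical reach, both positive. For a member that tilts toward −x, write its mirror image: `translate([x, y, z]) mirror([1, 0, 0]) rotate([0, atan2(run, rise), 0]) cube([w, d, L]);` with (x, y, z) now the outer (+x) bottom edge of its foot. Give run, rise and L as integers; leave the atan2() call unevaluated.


translate([228, 0, 665]) cube([84, 1205, 89]);
translate([0, 54, 0]) rotate([0, atan2(228, 665), 0]) cube([29, 30, 703]);
translate([540, 54, 0]) mirror([1, 0, 0]) rotate([0, atan2(228, 665), 0]) cube([29, 30, 703]);
translate([0, 1121, 0]) rotate([0, atan2(228, 665), 0]) cube([29, 30, 703]);
translate([540, 1121, 0]) mirror([1, 0, 0]) rotate([0, atan2(228, 665), 0]) cube([29, 30, 703]);


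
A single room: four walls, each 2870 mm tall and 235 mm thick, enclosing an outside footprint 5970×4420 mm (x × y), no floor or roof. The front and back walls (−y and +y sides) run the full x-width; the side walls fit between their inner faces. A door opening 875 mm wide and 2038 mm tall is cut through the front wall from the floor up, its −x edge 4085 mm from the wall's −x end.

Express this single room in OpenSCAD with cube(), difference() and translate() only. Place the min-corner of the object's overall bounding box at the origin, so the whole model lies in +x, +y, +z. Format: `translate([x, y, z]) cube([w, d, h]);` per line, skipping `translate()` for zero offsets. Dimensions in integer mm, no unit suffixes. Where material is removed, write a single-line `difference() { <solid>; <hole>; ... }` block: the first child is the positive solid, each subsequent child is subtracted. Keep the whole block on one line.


difference() { cube([5970, 235, 2870]); translate([4085, 0, 0]) cube([875, 235, 2038]); }
translate([0, 4185, 0]) cube([5970, 235, 2870]);
translate([0, 235, 0]) cube([235, 3950, 2870]);
translate([5735, 235, 0]) cube([235, 3950, 2870]);


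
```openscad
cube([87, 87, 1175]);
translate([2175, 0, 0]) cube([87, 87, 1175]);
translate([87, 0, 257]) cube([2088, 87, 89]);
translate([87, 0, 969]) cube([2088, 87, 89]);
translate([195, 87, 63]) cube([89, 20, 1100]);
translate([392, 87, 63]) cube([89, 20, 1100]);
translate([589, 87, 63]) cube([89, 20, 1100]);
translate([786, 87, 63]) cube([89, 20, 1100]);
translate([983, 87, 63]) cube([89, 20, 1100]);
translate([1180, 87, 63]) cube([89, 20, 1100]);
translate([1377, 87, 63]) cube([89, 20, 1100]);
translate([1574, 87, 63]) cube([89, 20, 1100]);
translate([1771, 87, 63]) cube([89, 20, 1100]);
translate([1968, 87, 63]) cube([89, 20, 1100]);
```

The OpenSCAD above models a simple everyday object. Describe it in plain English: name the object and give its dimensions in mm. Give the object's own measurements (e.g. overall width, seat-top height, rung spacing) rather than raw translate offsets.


A fence section. Two 87×87 mm posts, 1175 mm tall, stand on the floor with a clear span of 2088 mm between their inner faces. Two horizontal rails of 87×89 mm section span the gap between the posts with their undersides at z = 257 mm and z = 969 mm, flush with the posts' −y face. 10 pickets, each 89 mm wide, 20 mm thick and 1100 mm tall, are fixed to the +y face of the rails with their bottoms at z = 63 mm, spaced across the span with a 108 mm gap after the −x post and between neighbouring pickets, with 118 mm left before the +x post.


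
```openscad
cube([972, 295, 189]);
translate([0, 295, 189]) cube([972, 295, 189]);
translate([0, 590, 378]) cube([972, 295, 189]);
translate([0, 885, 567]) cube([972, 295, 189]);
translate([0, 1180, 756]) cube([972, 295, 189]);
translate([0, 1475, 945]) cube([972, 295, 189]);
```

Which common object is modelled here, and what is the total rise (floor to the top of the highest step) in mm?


A staircase. The total rise is 1134 mm.

6 identical blocks, each offset up and back from the previous — a staircase. Each step is 189 mm tall and there are 6 of them, so the total rise is 6 × 189 = 1134 mm.


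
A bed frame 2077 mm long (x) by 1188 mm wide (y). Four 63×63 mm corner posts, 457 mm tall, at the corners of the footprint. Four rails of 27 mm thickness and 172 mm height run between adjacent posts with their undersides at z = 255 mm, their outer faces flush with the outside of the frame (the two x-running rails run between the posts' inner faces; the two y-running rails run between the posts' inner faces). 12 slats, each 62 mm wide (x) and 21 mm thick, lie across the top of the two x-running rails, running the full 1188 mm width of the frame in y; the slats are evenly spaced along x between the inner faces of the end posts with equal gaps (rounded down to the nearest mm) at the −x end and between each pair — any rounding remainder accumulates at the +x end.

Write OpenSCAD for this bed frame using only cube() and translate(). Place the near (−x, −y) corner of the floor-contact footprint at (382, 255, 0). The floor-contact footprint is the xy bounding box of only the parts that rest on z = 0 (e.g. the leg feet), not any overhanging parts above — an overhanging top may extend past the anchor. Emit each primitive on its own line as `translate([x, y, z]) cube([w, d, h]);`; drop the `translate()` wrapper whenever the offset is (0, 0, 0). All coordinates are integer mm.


translate([382, 255, 0]) cube([63, 63, 457]);
translate([382, 1380, 0]) cube([63, 63, 457]);
translate([2396, 255, 0]) cube([63, 63, 457]);
translate([2396, 1380, 0]) cube([63, 63, 457]);
translate([445, 255, 255]) cube([1951, 27, 172]);
translate([445, 1416, 255]) cube([1951, 27, 172]);
translate([382, 318, 255]) cube([27, 1062, 172]);
translate([2432, 318, 255]) cube([27, 1062, 172]);
translate([537, 255, 427]) cube([62, 1188, 21]);
translate([691, 255, 427]) cube([62, 1188, 21]);
translate([845, 255, 427]) cube([62, 1188, 21]);
translate([999, 255, 427]) cube([62, 1188, 21]);
translate([1153, 255, 427]) cube([62, 1188, 21]);
translate([1307, 255, 427]) cube([62, 1188, 21]);
translate([1461, 255, 427]) cube([62, 1188, 21]);
translate([1615, 255, 427]) cube([62, 1188, 21]);
translate([1769, 255, 427]) cube([62, 1188, 21]);
translate([1923, 255, 427]) cube([62, 1188, 21]);
translate([2077, 255, 427]) cube([62, 1188, 21]);
translate([2231, 255, 427]) cube([62, 1188, 21]);
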